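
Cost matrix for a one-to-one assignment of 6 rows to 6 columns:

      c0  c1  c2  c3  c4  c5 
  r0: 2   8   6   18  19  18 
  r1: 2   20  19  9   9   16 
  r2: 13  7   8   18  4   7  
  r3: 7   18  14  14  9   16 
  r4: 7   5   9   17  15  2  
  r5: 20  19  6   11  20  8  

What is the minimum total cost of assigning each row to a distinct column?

Minimum assignment cost: 35

optimal assignment: row0→col0 (cost 2), row1→col3 (cost 9), row2→col1 (cost 7), row3→col4 (cost 9), row4→col5 (cost 2), row5→col2 (cost 6)
total = 2 + 9 + 7 + 9 + 2 + 6 = 35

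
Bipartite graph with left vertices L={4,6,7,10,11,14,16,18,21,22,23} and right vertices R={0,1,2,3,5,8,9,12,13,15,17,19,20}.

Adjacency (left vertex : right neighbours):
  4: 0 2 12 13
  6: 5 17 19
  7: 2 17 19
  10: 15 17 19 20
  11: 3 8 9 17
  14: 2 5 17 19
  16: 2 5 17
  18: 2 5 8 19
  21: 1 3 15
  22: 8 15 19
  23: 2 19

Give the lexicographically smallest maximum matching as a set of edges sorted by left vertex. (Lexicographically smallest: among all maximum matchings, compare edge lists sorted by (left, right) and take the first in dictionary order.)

Lex-smallest maximum matching: {(4,0), (6,5), (7,2), (10,20), (11,3), (14,17), (18,8), (21,1), (22,15), (23,19)}

|M| = 10 (so the lex-smallest maximum matching has 10 edges)
process left vertices in ascending order; for each, take the smallest-labelled available neighbour that still permits 10 edges overall, or leave it unmatched if none does
lex-smallest matching: {4-0, 6-5, 7-2, 10-20, 11-3, 14-17, 18-8, 21-1, 22-15, 23-19}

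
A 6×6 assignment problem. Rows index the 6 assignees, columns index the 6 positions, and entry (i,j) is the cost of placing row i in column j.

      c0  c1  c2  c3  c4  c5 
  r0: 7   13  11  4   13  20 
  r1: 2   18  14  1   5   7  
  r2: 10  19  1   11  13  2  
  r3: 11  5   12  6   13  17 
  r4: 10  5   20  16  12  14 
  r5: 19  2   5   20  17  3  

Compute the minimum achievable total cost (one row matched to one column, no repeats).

one of 2 optimal assignments: row0→col0 (cost 7), row1→col4 (cost 5), row2→col2 (cost 1), row3→col3 (cost 6), row4→col1 (cost 5), row5→col5 (cost 3)
total = 7 + 5 + 1 + 6 + 5 + 3 = 27

Minimum assignment cost: 27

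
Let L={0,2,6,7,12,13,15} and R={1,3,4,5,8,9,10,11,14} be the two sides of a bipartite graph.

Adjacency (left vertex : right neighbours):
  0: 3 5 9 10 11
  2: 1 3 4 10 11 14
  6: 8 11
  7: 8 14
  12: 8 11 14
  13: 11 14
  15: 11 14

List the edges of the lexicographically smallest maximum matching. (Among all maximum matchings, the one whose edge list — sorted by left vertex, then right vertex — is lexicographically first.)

|M| = 5 (so the lex-smallest maximum matching has 5 edges)
process left vertices in ascending order; for each, take the smallest-labelled available neighbour that still permits 5 edges overall, or leave it unmatched if none does
lex-smallest matching: {0-3, 2-1, 6-8, 7-14, 12-11}

Lex-smallest maximum matching: {(0,3), (2,1), (6,8), (7,14), (12,11)}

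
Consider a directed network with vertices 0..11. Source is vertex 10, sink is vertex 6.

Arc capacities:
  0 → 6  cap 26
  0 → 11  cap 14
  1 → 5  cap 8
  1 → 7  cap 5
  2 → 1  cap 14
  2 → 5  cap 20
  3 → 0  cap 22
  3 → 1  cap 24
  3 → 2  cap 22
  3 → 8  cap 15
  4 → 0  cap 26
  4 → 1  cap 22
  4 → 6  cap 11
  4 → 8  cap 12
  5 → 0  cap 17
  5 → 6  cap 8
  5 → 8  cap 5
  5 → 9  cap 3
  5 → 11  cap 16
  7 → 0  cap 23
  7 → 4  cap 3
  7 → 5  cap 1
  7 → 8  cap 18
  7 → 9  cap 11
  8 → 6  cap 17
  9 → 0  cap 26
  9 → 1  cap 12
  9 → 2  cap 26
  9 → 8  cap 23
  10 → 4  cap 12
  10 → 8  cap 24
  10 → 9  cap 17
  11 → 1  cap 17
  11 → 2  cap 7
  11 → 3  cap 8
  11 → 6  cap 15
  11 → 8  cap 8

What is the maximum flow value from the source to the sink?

augment #1: 10→4→6 bottleneck 11, total now 11
augment #2: 10→8→6 bottleneck 17, total now 28
augment #3: 10→4→0→6 bottleneck 1, total now 29
augment #4: 10→9→0→6 bottleneck 17, total now 46

Maximum flow value: 46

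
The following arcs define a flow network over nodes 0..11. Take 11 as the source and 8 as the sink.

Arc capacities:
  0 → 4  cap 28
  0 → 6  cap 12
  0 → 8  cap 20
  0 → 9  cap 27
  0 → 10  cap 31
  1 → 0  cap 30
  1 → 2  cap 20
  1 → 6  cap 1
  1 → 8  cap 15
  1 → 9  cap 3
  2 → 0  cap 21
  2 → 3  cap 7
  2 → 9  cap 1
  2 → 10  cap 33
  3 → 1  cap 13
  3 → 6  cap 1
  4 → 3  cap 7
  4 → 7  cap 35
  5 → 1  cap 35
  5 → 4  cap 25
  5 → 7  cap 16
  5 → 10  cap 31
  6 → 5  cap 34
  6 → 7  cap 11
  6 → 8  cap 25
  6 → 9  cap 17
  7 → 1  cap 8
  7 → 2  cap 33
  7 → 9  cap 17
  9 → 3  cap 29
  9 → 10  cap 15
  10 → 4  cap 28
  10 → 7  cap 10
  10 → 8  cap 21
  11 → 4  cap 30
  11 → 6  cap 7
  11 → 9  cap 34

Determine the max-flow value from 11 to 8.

Maximum flow value: 66

augment #1: 11→6→8 bottleneck 7, total now 7
augment #2: 11→9→10→8 bottleneck 15, total now 22
augment #3: 11→4→3→1→8 bottleneck 7, total now 29
augment #4: 11→4→7→1→8 bottleneck 8, total now 37
augment #5: 11→9→3→6→8 bottleneck 1, total now 38
augment #6: 11→4→7→2→0→8 bottleneck 15, total now 53
augment #7: 11→9→3→1→0→8 bottleneck 5, total now 58
augment #8: 11→9→3→1→6→8 bottleneck 1, total now 59
augment #9: 11→9→3→4→7→2→10→8 bottleneck 6, total now 65
augment #10: 11→9→3→4→7→2→0→6→8 bottleneck 1, total now 66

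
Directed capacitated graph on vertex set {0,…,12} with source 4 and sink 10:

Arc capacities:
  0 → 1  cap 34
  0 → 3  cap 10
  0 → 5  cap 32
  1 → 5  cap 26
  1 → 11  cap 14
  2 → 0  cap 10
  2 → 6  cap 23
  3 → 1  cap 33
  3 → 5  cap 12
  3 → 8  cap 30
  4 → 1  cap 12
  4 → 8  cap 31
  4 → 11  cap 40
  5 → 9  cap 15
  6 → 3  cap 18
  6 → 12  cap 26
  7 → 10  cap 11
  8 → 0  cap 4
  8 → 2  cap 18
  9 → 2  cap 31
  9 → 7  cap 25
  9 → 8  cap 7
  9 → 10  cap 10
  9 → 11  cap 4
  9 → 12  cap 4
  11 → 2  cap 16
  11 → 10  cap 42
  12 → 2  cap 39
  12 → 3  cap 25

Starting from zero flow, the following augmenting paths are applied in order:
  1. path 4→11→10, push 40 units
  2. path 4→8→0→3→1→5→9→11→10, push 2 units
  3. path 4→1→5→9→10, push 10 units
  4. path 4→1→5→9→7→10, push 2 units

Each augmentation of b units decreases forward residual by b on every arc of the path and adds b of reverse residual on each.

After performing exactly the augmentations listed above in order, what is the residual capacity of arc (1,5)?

Residual capacity of (1,5): 12

after path 1 (4→11→10, push 40): res(1,5)=26
after path 2 (4→8→0→3→1→5→9→11→10, push 2): res(1,5)=24
after path 3 (4→1→5→9→10, push 10): res(1,5)=14
after path 4 (4→1→5→9→7→10, push 2): res(1,5)=12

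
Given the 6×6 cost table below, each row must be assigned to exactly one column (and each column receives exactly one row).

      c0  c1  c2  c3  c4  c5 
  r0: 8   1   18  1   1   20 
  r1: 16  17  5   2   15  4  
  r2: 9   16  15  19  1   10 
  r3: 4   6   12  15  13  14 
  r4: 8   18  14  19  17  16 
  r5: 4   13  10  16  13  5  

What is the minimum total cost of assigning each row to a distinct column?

Minimum assignment cost: 26

optimal assignment: row0→col3 (cost 1), row1→col2 (cost 5), row2→col4 (cost 1), row3→col1 (cost 6), row4→col0 (cost 8), row5→col5 (cost 5)
total = 1 + 5 + 1 + 6 + 8 + 5 = 26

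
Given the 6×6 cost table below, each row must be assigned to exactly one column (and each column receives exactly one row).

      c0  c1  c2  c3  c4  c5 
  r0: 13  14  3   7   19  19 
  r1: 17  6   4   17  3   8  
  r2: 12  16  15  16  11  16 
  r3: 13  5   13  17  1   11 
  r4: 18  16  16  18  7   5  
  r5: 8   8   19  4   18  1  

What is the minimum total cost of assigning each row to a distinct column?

optimal assignment: row0→col2 (cost 3), row1→col1 (cost 6), row2→col0 (cost 12), row3→col4 (cost 1), row4→col5 (cost 5), row5→col3 (cost 4)
total = 3 + 6 + 12 + 1 + 5 + 4 = 31

Minimum assignment cost: 31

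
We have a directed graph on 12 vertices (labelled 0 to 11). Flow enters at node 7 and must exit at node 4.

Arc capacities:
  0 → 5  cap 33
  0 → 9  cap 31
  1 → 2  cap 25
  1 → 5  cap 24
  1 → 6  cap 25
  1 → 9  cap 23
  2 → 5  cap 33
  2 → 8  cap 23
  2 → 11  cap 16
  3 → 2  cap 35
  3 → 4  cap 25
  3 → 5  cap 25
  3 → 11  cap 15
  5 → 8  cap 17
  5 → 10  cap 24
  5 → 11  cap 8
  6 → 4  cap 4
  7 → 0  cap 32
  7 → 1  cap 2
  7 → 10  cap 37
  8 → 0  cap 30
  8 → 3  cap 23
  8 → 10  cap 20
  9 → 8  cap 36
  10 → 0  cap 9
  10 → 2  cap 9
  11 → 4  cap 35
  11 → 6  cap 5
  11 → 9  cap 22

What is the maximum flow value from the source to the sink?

Maximum flow value: 42

augment #1: 7→1→6→4 bottleneck 2, total now 2
augment #2: 7→0→5→11→4 bottleneck 8, total now 10
augment #3: 7→10→2→11→4 bottleneck 9, total now 19
augment #4: 7→0→5→8→3→4 bottleneck 17, total now 36
augment #5: 7→0→9→8→3→4 bottleneck 6, total now 42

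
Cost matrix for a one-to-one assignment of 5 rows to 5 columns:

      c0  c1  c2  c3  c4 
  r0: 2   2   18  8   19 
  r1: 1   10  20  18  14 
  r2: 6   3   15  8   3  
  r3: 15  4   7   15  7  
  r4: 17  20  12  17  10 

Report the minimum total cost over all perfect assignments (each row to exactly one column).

Minimum assignment cost: 28

one of 2 optimal assignments: row0→col1 (cost 2), row1→col0 (cost 1), row2→col3 (cost 8), row3→col2 (cost 7), row4→col4 (cost 10)
total = 2 + 1 + 8 + 7 + 10 = 28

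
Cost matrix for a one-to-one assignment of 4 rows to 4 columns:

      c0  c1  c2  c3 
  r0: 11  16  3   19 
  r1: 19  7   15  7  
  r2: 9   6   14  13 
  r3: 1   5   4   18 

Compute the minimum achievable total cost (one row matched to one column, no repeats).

optimal assignment: row0→col2 (cost 3), row1→col3 (cost 7), row2→col1 (cost 6), row3→col0 (cost 1)
total = 3 + 7 + 6 + 1 = 17

Minimum assignment cost: 17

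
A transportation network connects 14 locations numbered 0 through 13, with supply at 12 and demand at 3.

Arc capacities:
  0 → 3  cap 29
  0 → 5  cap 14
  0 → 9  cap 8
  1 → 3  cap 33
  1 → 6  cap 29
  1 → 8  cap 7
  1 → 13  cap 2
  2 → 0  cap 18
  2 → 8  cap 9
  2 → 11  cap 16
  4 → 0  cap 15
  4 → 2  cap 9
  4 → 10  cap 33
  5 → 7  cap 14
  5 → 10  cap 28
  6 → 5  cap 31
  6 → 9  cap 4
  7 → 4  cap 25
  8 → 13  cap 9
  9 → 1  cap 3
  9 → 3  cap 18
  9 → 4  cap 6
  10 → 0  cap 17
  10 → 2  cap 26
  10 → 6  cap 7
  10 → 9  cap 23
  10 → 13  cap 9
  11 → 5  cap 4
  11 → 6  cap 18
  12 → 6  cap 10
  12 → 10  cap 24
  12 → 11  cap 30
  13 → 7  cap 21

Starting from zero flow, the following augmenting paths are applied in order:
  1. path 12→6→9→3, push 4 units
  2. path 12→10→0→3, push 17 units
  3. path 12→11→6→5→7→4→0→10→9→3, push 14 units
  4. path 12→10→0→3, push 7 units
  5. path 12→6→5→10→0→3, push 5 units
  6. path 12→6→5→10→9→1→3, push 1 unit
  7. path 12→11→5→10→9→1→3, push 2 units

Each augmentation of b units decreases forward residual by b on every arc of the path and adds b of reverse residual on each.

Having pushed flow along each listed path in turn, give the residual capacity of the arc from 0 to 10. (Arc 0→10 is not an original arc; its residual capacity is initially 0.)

Residual capacity of (0,10): 15

after path 1 (12→6→9→3, push 4): res(0,10)=0
after path 2 (12→10→0→3, push 17): res(0,10)=17
after path 3 (12→11→6→5→7→4→0→10→9→3, push 14): res(0,10)=3
after path 4 (12→10→0→3, push 7): res(0,10)=10
after path 5 (12→6→5→10→0→3, push 5): res(0,10)=15
after path 6 (12→6→5→10→9→1→3, push 1): res(0,10)=15
after path 7 (12→11→5→10→9→1→3, push 2): res(0,10)=15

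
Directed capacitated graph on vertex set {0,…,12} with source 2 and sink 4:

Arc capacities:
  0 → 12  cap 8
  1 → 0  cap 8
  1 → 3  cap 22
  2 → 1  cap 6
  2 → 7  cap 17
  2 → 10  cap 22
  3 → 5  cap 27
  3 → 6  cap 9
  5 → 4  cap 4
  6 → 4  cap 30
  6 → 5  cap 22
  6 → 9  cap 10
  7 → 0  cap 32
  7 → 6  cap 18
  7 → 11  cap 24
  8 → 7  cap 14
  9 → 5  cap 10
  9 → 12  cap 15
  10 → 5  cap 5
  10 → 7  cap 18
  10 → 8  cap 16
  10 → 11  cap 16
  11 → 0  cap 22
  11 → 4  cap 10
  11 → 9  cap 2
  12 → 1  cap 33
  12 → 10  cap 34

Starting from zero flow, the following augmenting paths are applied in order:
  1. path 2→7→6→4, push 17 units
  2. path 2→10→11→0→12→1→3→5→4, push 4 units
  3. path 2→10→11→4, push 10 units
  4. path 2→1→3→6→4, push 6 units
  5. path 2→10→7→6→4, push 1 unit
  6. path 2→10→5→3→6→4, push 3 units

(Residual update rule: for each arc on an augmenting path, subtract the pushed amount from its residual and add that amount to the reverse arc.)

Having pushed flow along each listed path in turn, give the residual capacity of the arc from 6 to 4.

Residual capacity of (6,4): 3

after path 1 (2→7→6→4, push 17): res(6,4)=13
after path 2 (2→10→11→0→12→1→3→5→4, push 4): res(6,4)=13
after path 3 (2→10→11→4, push 10): res(6,4)=13
after path 4 (2→1→3→6→4, push 6): res(6,4)=7
after path 5 (2→10→7→6→4, push 1): res(6,4)=6
after path 6 (2→10→5→3→6→4, push 3): res(6,4)=3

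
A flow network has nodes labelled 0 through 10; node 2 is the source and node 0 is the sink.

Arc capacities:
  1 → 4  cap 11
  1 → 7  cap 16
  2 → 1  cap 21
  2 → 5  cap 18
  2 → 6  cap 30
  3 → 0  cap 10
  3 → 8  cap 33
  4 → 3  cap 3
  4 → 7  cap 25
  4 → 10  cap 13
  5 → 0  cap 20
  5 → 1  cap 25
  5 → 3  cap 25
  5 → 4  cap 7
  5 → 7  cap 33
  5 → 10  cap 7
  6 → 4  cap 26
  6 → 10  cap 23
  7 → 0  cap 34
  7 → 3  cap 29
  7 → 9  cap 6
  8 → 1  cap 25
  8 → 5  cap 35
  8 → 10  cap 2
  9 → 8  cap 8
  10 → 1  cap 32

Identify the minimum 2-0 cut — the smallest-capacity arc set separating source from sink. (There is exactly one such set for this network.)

augment #1: 2→5→0 push 18
augment #2: 2→1→7→0 push 16
augment #3: 2→1→4→3→0 push 3
augment #4: 2→1→4→7→0 push 2
augment #5: 2→6→4→7→0 push 16
augment #6: 2→6→4→7→3→0 push 7
max flow = 62; residual-reachable set from 2 gives S-side
cut edges (S→T): {(1,7), (2,5), (4,3), (4,7)} total cap 62

Min-cut arcs: {(1,7), (2,5), (4,3), (4,7)} (total capacity 62)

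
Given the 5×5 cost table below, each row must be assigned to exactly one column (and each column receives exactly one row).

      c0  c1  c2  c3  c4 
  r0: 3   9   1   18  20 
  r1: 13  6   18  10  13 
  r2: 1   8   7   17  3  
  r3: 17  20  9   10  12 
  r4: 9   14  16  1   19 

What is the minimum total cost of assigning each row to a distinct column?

optimal assignment: row0→col2 (cost 1), row1→col1 (cost 6), row2→col0 (cost 1), row3→col4 (cost 12), row4→col3 (cost 1)
total = 1 + 6 + 1 + 12 + 1 = 21

Minimum assignment cost: 21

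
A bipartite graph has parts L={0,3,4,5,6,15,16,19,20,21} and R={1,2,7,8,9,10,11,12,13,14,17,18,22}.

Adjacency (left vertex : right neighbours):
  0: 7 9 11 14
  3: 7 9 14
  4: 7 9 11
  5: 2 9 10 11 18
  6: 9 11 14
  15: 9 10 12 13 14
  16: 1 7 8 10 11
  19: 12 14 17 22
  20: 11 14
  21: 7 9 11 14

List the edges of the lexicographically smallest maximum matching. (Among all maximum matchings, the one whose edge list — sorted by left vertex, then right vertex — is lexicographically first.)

Lex-smallest maximum matching: {(0,7), (3,9), (4,11), (5,2), (6,14), (15,10), (16,1), (19,12)}

|M| = 8 (so the lex-smallest maximum matching has 8 edges)
process left vertices in ascending order; for each, take the smallest-labelled available neighbour that still permits 8 edges overall, or leave it unmatched if none does
lex-smallest matching: {0-7, 3-9, 4-11, 5-2, 6-14, 15-10, 16-1, 19-12}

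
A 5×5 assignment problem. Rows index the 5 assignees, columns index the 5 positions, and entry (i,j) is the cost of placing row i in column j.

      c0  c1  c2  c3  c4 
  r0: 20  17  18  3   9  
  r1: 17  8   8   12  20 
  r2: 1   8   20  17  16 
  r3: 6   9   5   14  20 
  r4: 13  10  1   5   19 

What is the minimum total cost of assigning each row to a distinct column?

optimal assignment: row0→col4 (cost 9), row1→col1 (cost 8), row2→col0 (cost 1), row3→col2 (cost 5), row4→col3 (cost 5)
total = 9 + 8 + 1 + 5 + 5 = 28

Minimum assignment cost: 28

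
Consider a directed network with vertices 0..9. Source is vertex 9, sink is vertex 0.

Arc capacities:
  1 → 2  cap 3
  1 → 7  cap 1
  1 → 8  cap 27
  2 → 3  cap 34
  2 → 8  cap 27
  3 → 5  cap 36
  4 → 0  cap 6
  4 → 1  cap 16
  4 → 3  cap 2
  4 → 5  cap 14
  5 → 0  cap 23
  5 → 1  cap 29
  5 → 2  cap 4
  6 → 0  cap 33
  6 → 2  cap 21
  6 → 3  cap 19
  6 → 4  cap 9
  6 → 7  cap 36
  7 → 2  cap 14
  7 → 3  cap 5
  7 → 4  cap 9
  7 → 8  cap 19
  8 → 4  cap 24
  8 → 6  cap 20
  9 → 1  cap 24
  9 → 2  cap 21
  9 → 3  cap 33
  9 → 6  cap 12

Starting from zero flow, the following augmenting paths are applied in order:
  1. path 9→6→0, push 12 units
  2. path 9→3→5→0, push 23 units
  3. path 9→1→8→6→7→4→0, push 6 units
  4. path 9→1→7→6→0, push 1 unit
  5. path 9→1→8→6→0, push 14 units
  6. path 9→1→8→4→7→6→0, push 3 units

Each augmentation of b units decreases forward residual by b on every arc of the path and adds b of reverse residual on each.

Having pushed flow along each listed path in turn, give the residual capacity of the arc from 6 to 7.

Residual capacity of (6,7): 34

after path 1 (9→6→0, push 12): res(6,7)=36
after path 2 (9→3→5→0, push 23): res(6,7)=36
after path 3 (9→1→8→6→7→4→0, push 6): res(6,7)=30
after path 4 (9→1→7→6→0, push 1): res(6,7)=31
after path 5 (9→1→8→6→0, push 14): res(6,7)=31
after path 6 (9→1→8→4→7→6→0, push 3): res(6,7)=34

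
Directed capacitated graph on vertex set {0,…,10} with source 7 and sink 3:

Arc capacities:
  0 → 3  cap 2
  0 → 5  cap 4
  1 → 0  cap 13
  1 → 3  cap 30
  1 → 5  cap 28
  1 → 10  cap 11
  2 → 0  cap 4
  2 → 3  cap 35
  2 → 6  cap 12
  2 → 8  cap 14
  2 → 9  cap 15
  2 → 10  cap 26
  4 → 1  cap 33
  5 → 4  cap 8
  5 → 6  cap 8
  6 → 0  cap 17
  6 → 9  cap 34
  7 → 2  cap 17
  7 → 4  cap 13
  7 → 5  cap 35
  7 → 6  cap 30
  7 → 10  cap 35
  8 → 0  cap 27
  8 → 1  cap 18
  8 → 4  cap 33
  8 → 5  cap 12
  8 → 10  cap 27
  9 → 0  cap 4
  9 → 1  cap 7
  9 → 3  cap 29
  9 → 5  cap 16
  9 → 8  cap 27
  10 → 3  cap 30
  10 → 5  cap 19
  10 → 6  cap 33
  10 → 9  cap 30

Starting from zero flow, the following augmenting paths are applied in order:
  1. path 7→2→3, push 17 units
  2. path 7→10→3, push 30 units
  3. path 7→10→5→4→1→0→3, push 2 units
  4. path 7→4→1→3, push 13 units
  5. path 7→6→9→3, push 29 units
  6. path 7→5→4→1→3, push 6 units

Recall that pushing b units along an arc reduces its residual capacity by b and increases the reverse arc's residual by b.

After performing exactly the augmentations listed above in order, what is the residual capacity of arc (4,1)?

Residual capacity of (4,1): 12

after path 1 (7→2→3, push 17): res(4,1)=33
after path 2 (7→10→3, push 30): res(4,1)=33
after path 3 (7→10→5→4→1→0→3, push 2): res(4,1)=31
after path 4 (7→4→1→3, push 13): res(4,1)=18
after path 5 (7→6→9→3, push 29): res(4,1)=18
after path 6 (7→5→4→1→3, push 6): res(4,1)=12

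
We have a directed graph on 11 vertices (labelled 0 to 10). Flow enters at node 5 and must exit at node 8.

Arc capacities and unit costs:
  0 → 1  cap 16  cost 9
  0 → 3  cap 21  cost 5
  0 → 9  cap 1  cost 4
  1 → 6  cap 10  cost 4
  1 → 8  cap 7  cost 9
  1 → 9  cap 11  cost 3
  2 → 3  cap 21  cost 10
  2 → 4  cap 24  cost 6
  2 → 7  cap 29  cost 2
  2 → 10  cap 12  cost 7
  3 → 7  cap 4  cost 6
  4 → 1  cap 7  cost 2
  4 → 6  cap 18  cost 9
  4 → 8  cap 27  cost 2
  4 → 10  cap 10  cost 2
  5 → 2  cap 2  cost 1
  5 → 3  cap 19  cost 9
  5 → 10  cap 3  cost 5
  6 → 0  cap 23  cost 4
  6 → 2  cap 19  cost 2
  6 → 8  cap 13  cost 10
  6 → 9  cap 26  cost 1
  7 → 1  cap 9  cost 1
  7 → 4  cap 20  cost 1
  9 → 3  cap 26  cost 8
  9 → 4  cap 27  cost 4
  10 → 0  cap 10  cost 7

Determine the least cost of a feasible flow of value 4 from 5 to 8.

shortest-cost path #1: 5→2→7→4→8 push 2 @ unit cost 6 (adds 12)
shortest-cost path #2: 5→3→7→4→8 push 2 @ unit cost 18 (adds 36)
total cost = 48

Minimum cost for 4 units: 48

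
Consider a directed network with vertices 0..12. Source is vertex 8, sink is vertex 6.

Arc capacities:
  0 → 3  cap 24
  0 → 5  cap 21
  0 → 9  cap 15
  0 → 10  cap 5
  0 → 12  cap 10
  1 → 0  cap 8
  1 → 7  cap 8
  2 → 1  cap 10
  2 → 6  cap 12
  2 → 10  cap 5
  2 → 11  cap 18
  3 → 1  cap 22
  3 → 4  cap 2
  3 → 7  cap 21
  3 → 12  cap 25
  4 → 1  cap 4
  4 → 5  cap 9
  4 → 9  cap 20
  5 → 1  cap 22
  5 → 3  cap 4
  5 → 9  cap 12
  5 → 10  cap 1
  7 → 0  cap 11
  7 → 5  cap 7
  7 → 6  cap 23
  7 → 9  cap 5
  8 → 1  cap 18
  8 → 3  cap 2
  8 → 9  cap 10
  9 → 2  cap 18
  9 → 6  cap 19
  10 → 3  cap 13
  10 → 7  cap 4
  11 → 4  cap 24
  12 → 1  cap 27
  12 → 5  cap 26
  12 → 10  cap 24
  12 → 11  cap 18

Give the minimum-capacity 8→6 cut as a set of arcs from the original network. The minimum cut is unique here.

augment #1: 8→9→6 push 10
augment #2: 8→1→7→6 push 8
augment #3: 8→3→7→6 push 2
augment #4: 8→1→0→9→6 push 8
max flow = 28; residual-reachable set from 8 gives S-side
cut edges (S→T): {(1,0), (1,7), (8,3), (8,9)} total cap 28

Min-cut arcs: {(1,0), (1,7), (8,3), (8,9)} (total capacity 28)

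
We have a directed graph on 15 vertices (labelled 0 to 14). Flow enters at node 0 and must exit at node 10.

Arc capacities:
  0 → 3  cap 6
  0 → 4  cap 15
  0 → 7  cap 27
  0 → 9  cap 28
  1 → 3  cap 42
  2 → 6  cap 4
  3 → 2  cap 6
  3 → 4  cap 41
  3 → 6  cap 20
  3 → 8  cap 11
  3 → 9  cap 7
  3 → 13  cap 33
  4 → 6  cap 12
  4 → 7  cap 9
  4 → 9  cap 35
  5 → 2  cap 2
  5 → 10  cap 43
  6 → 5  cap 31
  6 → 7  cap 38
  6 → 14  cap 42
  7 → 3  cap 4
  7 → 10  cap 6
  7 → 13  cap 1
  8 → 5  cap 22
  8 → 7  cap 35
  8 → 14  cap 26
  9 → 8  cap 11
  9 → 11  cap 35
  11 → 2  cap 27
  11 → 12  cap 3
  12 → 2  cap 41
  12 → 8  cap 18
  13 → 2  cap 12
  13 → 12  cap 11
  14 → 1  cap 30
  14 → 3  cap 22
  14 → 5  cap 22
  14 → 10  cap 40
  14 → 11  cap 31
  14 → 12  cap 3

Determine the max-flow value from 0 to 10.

Maximum flow value: 47

augment #1: 0→7→10 bottleneck 6, total now 6
augment #2: 0→3→6→5→10 bottleneck 6, total now 12
augment #3: 0→4→6→5→10 bottleneck 12, total now 24
augment #4: 0→9→8→5→10 bottleneck 11, total now 35
augment #5: 0→7→3→6→5→10 bottleneck 4, total now 39
augment #6: 0→7→13→2→6→5→10 bottleneck 1, total now 40
augment #7: 0→9→11→2→6→5→10 bottleneck 3, total now 43
augment #8: 0→9→11→12→8→5→10 bottleneck 3, total now 46
augment #9: 0→9→11→2→13→12→8→5→10 bottleneck 1, total now 47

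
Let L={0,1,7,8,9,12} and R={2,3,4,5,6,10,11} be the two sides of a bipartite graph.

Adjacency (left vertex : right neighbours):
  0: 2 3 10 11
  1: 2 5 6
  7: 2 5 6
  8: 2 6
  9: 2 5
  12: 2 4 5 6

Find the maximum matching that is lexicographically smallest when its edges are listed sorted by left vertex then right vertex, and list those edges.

Lex-smallest maximum matching: {(0,3), (1,2), (7,5), (8,6), (12,4)}

|M| = 5 (so the lex-smallest maximum matching has 5 edges)
process left vertices in ascending order; for each, take the smallest-labelled available neighbour that still permits 5 edges overall, or leave it unmatched if none does
lex-smallest matching: {0-3, 1-2, 7-5, 8-6, 12-4}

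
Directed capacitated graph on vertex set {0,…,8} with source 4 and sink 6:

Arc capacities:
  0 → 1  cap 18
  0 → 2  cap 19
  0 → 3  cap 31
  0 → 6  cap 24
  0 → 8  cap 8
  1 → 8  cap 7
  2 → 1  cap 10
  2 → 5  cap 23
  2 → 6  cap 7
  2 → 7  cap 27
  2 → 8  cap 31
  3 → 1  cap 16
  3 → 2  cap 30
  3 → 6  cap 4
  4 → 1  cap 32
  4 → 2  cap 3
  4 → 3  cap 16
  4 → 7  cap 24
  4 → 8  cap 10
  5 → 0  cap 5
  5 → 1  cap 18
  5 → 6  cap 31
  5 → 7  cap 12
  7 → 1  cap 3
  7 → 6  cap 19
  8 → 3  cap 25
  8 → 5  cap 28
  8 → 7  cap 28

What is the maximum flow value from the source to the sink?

augment #1: 4→2→6 bottleneck 3, total now 3
augment #2: 4→3→6 bottleneck 4, total now 7
augment #3: 4→7→6 bottleneck 19, total now 26
augment #4: 4→3→2→6 bottleneck 4, total now 30
augment #5: 4→8→5→6 bottleneck 10, total now 40
augment #6: 4→1→8→5→6 bottleneck 7, total now 47
augment #7: 4→3→2→5→6 bottleneck 8, total now 55

Maximum flow value: 55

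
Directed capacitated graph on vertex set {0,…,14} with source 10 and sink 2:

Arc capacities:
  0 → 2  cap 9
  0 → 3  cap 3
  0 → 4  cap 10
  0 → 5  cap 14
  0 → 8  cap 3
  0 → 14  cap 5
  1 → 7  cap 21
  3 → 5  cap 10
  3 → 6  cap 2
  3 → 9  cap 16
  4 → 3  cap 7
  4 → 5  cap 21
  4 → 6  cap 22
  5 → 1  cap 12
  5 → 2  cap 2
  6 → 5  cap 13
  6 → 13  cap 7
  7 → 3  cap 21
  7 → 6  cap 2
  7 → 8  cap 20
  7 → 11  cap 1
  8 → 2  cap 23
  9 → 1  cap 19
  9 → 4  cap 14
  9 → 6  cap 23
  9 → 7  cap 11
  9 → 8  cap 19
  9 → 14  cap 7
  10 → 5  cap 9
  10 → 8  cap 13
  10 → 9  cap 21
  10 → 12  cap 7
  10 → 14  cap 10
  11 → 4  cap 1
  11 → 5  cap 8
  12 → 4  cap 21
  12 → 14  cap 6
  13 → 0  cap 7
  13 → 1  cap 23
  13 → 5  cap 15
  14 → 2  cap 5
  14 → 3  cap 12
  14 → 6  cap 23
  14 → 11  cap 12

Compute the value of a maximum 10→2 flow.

augment #1: 10→5→2 bottleneck 2, total now 2
augment #2: 10→8→2 bottleneck 13, total now 15
augment #3: 10→14→2 bottleneck 5, total now 20
augment #4: 10→9→8→2 bottleneck 10, total now 30
augment #5: 10→9→6→13→0→2 bottleneck 7, total now 37

Maximum flow value: 37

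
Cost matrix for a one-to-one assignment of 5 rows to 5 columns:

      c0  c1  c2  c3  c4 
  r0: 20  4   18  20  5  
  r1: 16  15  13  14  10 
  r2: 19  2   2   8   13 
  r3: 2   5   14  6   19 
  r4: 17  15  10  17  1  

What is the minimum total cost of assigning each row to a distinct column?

Minimum assignment cost: 23

optimal assignment: row0→col1 (cost 4), row1→col3 (cost 14), row2→col2 (cost 2), row3→col0 (cost 2), row4→col4 (cost 1)
total = 4 + 14 + 2 + 2 + 1 = 23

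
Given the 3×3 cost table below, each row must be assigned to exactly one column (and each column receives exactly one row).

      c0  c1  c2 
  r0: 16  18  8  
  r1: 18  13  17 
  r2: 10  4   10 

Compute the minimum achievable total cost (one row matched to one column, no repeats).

optimal assignment: row0→col2 (cost 8), row1→col0 (cost 18), row2→col1 (cost 4)
total = 8 + 18 + 4 = 30

Minimum assignment cost: 30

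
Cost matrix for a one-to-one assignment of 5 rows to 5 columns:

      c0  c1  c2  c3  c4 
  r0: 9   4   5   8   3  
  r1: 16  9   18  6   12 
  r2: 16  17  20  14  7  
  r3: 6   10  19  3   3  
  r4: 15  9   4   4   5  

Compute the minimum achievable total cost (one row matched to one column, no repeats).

Minimum assignment cost: 27

optimal assignment: row0→col1 (cost 4), row1→col3 (cost 6), row2→col4 (cost 7), row3→col0 (cost 6), row4→col2 (cost 4)
total = 4 + 6 + 7 + 6 + 4 = 27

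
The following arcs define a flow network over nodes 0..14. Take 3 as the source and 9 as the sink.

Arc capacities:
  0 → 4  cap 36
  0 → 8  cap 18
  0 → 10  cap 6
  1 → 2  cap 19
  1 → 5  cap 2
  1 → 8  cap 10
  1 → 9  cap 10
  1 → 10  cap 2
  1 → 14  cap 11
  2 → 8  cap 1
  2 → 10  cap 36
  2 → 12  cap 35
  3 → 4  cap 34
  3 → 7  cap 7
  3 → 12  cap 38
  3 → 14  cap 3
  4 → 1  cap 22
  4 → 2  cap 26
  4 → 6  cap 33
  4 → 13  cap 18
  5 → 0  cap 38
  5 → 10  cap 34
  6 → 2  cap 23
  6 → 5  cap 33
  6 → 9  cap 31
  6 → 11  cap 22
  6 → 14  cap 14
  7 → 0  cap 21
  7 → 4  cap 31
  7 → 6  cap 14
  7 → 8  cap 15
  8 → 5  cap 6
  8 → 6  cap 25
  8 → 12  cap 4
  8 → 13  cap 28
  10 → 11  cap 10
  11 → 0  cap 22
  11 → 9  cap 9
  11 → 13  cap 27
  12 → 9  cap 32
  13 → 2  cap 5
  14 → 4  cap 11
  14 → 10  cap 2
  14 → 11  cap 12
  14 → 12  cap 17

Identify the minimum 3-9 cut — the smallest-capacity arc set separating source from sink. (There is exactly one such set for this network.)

augment #1: 3→12→9 push 32
augment #2: 3→4→1→9 push 10
augment #3: 3→4→6→9 push 24
augment #4: 3→7→6→9 push 7
augment #5: 3→14→11→9 push 3
max flow = 76; residual-reachable set from 3 gives S-side
cut edges (S→T): {(3,4), (3,7), (3,14), (12,9)} total cap 76

Min-cut arcs: {(3,4), (3,7), (3,14), (12,9)} (total capacity 76)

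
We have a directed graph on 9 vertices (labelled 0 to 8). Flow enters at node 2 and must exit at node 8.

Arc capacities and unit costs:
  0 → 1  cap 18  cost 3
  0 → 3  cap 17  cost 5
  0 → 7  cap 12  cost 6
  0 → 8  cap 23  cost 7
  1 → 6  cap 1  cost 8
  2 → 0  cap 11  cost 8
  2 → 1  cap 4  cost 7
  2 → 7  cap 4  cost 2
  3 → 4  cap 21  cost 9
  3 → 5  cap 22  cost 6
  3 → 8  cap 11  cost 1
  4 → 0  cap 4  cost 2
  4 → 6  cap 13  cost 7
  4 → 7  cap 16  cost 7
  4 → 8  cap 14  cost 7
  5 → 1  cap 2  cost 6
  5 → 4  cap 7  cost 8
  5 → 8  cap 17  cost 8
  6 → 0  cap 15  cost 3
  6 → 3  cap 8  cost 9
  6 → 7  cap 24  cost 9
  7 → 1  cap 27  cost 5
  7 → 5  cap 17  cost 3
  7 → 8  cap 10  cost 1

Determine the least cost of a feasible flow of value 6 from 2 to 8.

shortest-cost path #1: 2→7→8 push 4 @ unit cost 3 (adds 12)
shortest-cost path #2: 2→0→3→8 push 2 @ unit cost 14 (adds 28)
total cost = 40

Minimum cost for 6 units: 40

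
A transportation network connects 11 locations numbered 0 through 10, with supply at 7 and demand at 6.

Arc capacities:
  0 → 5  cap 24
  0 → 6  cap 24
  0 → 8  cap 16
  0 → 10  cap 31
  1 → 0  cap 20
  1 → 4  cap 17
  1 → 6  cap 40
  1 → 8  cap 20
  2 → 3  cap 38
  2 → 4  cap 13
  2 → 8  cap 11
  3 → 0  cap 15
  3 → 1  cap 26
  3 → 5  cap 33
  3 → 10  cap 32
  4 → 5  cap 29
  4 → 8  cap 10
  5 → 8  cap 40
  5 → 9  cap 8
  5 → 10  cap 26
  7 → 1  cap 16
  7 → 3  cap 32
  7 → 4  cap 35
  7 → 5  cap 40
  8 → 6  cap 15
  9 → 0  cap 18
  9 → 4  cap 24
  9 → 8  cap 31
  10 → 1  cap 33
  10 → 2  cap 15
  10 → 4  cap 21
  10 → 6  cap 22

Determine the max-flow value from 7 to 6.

augment #1: 7→1→6 bottleneck 16, total now 16
augment #2: 7→3→0→6 bottleneck 15, total now 31
augment #3: 7→3→1→6 bottleneck 17, total now 48
augment #4: 7→4→8→6 bottleneck 10, total now 58
augment #5: 7→5→8→6 bottleneck 5, total now 63
augment #6: 7→5→10→6 bottleneck 22, total now 85
augment #7: 7→5→9→0→6 bottleneck 8, total now 93
augment #8: 7→5→10→1→6 bottleneck 4, total now 97

Maximum flow value: 97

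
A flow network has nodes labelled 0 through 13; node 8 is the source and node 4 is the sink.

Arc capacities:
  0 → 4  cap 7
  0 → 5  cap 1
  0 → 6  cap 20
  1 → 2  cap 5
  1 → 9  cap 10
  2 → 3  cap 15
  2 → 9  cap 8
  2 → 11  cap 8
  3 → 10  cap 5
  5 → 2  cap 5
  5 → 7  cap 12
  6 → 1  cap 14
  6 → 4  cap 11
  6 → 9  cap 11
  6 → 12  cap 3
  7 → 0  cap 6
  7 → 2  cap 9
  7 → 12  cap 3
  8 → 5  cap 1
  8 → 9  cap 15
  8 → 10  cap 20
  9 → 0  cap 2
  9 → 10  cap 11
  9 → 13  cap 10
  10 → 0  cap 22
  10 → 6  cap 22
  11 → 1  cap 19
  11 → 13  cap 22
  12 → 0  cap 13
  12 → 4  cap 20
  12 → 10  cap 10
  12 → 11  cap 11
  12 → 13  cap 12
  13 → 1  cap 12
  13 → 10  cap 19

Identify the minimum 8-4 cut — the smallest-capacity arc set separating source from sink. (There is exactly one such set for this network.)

Min-cut arcs: {(0,4), (0,5), (6,4), (6,12), (8,5)} (total capacity 23)

augment #1: 8→9→0→4 push 2
augment #2: 8→10→0→4 push 5
augment #3: 8→10→6→4 push 11
augment #4: 8→5→7→12→4 push 1
augment #5: 8→10→6→12→4 push 3
augment #6: 8→10→0→5→7→12→4 push 1
max flow = 23; residual-reachable set from 8 gives S-side
cut edges (S→T): {(0,4), (0,5), (6,4), (6,12), (8,5)} total cap 23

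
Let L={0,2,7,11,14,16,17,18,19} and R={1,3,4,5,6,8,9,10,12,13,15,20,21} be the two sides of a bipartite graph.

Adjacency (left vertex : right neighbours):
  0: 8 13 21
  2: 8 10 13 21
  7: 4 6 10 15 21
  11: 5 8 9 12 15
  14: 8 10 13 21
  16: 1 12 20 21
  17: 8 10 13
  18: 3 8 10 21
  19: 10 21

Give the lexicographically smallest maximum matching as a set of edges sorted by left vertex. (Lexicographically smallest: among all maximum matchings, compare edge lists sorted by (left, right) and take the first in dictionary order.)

|M| = 8 (so the lex-smallest maximum matching has 8 edges)
process left vertices in ascending order; for each, take the smallest-labelled available neighbour that still permits 8 edges overall, or leave it unmatched if none does
lex-smallest matching: {0-8, 2-10, 7-4, 11-5, 14-13, 16-1, 18-3, 19-21}

Lex-smallest maximum matching: {(0,8), (2,10), (7,4), (11,5), (14,13), (16,1), (18,3), (19,21)}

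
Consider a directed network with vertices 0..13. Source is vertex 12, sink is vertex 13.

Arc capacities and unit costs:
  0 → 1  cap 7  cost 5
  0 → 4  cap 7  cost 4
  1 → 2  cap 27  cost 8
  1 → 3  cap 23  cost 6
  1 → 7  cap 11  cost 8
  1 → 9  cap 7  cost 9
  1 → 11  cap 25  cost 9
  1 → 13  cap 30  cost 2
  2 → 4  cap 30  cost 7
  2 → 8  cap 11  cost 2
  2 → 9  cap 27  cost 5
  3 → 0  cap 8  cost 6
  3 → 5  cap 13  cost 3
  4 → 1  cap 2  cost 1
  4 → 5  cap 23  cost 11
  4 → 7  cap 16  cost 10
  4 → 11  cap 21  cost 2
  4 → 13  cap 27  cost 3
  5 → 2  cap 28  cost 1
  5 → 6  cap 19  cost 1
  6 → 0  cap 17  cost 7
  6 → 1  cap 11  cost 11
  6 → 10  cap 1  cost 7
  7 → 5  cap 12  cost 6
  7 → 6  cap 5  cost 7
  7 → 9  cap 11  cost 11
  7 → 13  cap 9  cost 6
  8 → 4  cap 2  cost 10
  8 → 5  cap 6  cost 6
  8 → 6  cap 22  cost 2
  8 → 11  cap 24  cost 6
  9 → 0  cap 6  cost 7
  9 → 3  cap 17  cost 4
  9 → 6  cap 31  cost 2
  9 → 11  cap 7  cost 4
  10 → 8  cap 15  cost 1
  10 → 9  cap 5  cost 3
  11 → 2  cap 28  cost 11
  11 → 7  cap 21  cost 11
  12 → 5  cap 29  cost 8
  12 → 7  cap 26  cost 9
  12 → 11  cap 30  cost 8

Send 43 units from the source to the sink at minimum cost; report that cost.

shortest-cost path #1: 12→7→13 push 9 @ unit cost 15 (adds 135)
shortest-cost path #2: 12→5→2→4→13 push 27 @ unit cost 19 (adds 513)
shortest-cost path #3: 12→5→2→4→1→13 push 1 @ unit cost 19 (adds 19)
shortest-cost path #4: 12→5→6→1→13 push 1 @ unit cost 22 (adds 22)
shortest-cost path #5: 12→11→2→4→1→13 push 1 @ unit cost 29 (adds 29)
shortest-cost path #6: 12→7→6→1→13 push 4 @ unit cost 29 (adds 116)
total cost = 834

Minimum cost for 43 units: 834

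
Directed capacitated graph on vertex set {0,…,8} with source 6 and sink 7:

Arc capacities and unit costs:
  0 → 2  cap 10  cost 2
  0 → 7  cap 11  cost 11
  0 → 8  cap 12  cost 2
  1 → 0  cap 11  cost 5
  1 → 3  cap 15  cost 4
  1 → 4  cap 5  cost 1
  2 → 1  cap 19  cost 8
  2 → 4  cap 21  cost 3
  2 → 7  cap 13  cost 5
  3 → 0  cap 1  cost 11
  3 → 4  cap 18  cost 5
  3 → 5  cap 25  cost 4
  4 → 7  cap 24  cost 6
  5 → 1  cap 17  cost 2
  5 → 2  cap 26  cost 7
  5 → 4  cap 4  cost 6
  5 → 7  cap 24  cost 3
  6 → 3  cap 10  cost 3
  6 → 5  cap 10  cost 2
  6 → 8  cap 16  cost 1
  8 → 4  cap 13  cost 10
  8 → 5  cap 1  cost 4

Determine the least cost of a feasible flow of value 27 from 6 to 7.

shortest-cost path #1: 6→5→7 push 10 @ unit cost 5 (adds 50)
shortest-cost path #2: 6→8→5→7 push 1 @ unit cost 8 (adds 8)
shortest-cost path #3: 6→3→5→7 push 10 @ unit cost 10 (adds 100)
shortest-cost path #4: 6→8→4→7 push 6 @ unit cost 17 (adds 102)
total cost = 260

Minimum cost for 27 units: 260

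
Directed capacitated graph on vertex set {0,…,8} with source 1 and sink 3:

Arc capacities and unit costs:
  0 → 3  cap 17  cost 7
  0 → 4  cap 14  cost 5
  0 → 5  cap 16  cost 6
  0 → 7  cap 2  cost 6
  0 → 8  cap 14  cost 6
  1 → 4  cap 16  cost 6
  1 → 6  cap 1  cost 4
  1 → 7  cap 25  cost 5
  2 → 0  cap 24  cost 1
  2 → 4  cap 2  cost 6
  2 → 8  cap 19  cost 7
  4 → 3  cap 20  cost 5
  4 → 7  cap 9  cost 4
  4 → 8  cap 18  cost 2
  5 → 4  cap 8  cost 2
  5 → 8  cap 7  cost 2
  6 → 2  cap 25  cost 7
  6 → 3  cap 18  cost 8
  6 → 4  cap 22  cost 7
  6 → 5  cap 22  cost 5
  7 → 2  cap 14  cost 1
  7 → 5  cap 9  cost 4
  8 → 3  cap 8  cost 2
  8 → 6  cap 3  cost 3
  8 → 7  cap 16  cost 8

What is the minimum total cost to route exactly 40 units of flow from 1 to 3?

Minimum cost for 40 units: 506

shortest-cost path #1: 1→4→8→3 push 8 @ unit cost 10 (adds 80)
shortest-cost path #2: 1→4→3 push 8 @ unit cost 11 (adds 88)
shortest-cost path #3: 1→6→3 push 1 @ unit cost 12 (adds 12)
shortest-cost path #4: 1→7→2→0→3 push 14 @ unit cost 14 (adds 196)
shortest-cost path #5: 1→7→5→8→4→3 push 7 @ unit cost 14 (adds 98)
shortest-cost path #6: 1→7→5→4→3 push 2 @ unit cost 16 (adds 32)
total cost = 506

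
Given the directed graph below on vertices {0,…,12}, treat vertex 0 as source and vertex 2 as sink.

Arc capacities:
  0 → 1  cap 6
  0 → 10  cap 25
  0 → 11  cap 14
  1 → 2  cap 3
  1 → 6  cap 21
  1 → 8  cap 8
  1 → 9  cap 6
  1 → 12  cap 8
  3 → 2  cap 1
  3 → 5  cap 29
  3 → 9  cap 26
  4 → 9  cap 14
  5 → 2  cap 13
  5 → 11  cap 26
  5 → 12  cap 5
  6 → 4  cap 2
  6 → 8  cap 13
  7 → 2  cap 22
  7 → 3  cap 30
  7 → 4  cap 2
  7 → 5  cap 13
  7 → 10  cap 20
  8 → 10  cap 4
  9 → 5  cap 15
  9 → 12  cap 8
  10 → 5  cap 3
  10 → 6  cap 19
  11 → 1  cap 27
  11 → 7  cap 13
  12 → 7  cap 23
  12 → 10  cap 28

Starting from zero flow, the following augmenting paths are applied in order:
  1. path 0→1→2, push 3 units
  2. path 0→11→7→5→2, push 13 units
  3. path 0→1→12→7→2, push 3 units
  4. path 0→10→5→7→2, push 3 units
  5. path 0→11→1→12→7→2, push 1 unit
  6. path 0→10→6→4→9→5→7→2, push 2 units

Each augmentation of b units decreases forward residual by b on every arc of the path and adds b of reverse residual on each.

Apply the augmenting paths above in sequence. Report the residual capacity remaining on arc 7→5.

after path 1 (0→1→2, push 3): res(7,5)=13
after path 2 (0→11→7→5→2, push 13): res(7,5)=0
after path 3 (0→1→12→7→2, push 3): res(7,5)=0
after path 4 (0→10→5→7→2, push 3): res(7,5)=3
after path 5 (0→11→1→12→7→2, push 1): res(7,5)=3
after path 6 (0→10→6→4→9→5→7→2, push 2): res(7,5)=5

Residual capacity of (7,5): 5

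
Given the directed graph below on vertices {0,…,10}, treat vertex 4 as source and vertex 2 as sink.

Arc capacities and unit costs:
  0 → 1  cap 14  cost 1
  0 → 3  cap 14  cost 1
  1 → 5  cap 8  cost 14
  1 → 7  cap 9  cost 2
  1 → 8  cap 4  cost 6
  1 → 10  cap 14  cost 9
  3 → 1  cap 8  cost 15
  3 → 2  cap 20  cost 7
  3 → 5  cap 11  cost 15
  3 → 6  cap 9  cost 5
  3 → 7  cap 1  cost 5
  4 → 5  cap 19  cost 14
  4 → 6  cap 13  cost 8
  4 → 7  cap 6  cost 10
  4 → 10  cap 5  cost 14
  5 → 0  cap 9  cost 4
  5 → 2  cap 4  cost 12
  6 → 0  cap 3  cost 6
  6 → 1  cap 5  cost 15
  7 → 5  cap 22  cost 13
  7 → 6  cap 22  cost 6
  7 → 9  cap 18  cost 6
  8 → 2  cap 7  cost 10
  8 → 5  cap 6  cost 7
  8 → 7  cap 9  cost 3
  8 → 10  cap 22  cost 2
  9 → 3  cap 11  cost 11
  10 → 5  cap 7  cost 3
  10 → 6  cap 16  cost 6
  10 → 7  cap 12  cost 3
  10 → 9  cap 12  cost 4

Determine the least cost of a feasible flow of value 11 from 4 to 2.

shortest-cost path #1: 4→6→0→3→2 push 3 @ unit cost 22 (adds 66)
shortest-cost path #2: 4→5→2 push 4 @ unit cost 26 (adds 104)
shortest-cost path #3: 4→5→0→3→2 push 4 @ unit cost 26 (adds 104)
total cost = 274

Minimum cost for 11 units: 274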